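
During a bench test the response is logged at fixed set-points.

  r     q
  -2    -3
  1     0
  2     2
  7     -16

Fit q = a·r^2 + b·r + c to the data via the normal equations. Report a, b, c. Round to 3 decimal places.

a = -0.485, b = 1.014, c = 0.755

Normal-equation sums: Σr^2·r^2 = 2434, Σr^2·r = 344, Σr^2 = 58, Σr·r = 58, Σr = 8, Σ1 = 4.
And Σr^2·q = -788, Σr·q = -102, Σq = -17.
AᵀA·[a, b, c]ᵀ = Aᵀq becomes [[2434, 344, 58]; [344, 58, 8]; [58, 8, 4]]·[a, b, c]ᵀ = [-788, -102, -17]ᵀ.
Inverting the 3×3 Gram matrix, [a, b, c]ᵀ = [-2413/4974, 841/829, 3757/4974]ᵀ.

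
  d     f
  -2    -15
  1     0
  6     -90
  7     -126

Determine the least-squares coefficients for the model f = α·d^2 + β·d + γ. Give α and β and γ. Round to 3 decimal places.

From the data, Σd^2·d^2 = 3714, Σd^2·d = 552, Σd^2 = 90, Σd·d = 90, Σd = 12, Σ1 = 4.
And Σd^2·f = -9474, Σd·f = -1392, Σf = -231.
XᵀX·[α, β, γ]ᵀ = Xᵀf becomes [[3714, 552, 90]; [552, 90, 12]; [90, 12, 4]]·[α, β, γ]ᵀ = [-9474, -1392, -231]ᵀ.
Solving the 3×3 system (Gaussian elimination) gives α = -3757/1298, β = 1409/649, γ = 1119/1298.

α = -2.894, β = 2.171, γ = 0.862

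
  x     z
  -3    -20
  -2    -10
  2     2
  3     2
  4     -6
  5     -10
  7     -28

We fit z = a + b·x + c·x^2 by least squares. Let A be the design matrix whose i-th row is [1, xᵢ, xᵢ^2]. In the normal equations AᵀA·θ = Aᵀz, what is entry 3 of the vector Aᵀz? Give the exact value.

-1912

Entry 3 ↔ basis x^2, so (Aᵀz)_{3} = Σᵢ (x^2)·zᵢ = (9)·(-20) + (4)·(-10) + (4)·(2) + (9)·(2) + (16)·(-6) + (25)·(-10) + (49)·(-28) = -1912.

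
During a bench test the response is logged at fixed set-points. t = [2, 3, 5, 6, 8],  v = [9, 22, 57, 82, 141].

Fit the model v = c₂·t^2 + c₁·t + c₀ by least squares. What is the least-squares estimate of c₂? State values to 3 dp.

c₂ = 1.942

From the data, Σt^2·t^2 = 6114, Σt^2·t = 888, Σt^2 = 138, Σt·t = 138, Σt = 24, Σ1 = 5.
And Σt^2·v = 13635, Σt·v = 1989, Σv = 311.
So AᵀA·[c₂, c₁, c₀]ᵀ = Aᵀv: [[6114, 888, 138]; [888, 138, 24]; [138, 24, 5]]·[c₂, c₁, c₀]ᵀ = [13635, 1989, 311]ᵀ.
Inverting the 3×3 Gram matrix, [c₂, c₁, c₀]ᵀ = [299/154, 393/154, -40/11]ᵀ.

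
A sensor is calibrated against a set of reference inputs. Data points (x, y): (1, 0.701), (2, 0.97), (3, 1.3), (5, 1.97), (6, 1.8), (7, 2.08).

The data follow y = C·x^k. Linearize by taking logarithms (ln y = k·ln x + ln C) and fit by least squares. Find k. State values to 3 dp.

k = 0.578

Taking logs, ln y = k·ln x + ln C, so regress ln y on ln x.
Σln x = 7.1389, Σ(ln x)² = 11.2747, Σln y = 1.8748, Σln x·ln y = 3.8367.
Normal system: [[11.2747, 7.1389]; [7.1389, 6]]·[k, ln C]ᵀ = [3.8367, 1.8748]ᵀ.
Δ = 11.2747·6 − (7.1389)² = 16.6845; k = (3.8367·6 − 7.1389·1.8748)/16.6845 = 0.57753, ln C = (11.2747·1.8748 − 7.1389·3.8367)/16.6845 = -0.37467.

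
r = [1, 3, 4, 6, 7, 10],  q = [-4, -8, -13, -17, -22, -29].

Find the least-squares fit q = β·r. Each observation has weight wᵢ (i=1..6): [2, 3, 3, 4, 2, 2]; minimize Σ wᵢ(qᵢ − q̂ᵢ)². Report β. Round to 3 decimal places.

Entries of AᵀWA: Σwᵢ·r·r = 519.
For AᵀWq: Σwᵢ·r·q = -1532.
Normal equations: [[519]]·[β]ᵀ = [-1532]ᵀ.
Hence β = -1532 / 519 ≈ -2.95183.

β = -2.952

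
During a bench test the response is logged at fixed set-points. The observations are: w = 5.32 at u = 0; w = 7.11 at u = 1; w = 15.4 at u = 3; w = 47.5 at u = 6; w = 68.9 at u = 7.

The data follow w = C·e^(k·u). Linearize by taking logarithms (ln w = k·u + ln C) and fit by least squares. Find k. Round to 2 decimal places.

Linearized form: ln w = k·u + ln C. From the 5 transformed points,
AᵀA = [[95.0000, 17.0000]; [17.0000, 5]], rhs = [62.9576, 14.4607]ᵀ  (here Σu = 17.0000, Σ(u)² = 95.0000, Σln w = 14.4607, Σu·ln w = 62.9576).
Δ = 95.0000·5 − (17.0000)² = 186.0000; k = (62.9576·5 − 17.0000·14.4607)/186.0000 = 0.37073, ln C = (95.0000·14.4607 − 17.0000·62.9576)/186.0000 = 1.63167.

k = 0.37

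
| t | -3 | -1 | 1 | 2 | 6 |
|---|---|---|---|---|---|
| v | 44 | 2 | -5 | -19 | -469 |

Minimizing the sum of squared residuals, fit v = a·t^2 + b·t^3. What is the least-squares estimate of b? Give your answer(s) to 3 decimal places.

Forming XᵀX = [[1395, 7565]; [7565, 47451]] and Xᵀv = [-16567, -102651]ᵀ gives XᵀX·[a, b]ᵀ = Xᵀv.
det = 1395·47451 − 7565² = 8964920.
a = ((-16567)·47451 − 7565·(-102651))/8964920 = -4782951/4482460; b = (1395·(-102651) − 7565·(-16567))/8964920 = -1786879/896492.

b = -1.993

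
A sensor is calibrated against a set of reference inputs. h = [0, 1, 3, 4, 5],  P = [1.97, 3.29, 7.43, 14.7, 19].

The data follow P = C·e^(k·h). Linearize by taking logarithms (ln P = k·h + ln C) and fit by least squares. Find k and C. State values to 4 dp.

k = 0.4630, C = 2.0088

Taking logs, ln P = k·h + ln C, so regress ln P on h.
Σh = 13.0000, Σ(h)² = 51.0000, Σln P = 9.5067, Σh·ln P = 32.6811.
Normal system: [[51.0000, 13.0000]; [13.0000, 5]]·[k, ln C]ᵀ = [32.6811, 9.5067]ᵀ.
Solving (det = 86.0000): k = 0.46300, ln C = 0.69756, so C = exp(0.69756) = 2.00884.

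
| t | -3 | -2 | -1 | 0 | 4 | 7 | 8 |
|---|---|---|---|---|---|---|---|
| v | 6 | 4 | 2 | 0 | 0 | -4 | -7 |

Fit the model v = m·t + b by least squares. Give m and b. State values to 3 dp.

The normal system AᵀA·[m, b]ᵀ = Aᵀv is [[143, 13]; [13, 7]]·[m, b]ᵀ = [-112, 1]ᵀ.
det = 143·7 − 13² = 832.
m = ((-112)·7 − 13·1)/832 = -797/832; b = (143·1 − 13·(-112))/832 = 123/64.

m = -0.958, b = 1.922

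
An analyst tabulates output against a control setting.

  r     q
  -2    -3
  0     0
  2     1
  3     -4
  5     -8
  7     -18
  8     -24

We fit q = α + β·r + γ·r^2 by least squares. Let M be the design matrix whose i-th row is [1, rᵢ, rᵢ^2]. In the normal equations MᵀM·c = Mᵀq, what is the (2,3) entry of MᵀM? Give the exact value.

1007

Row 2 ↔ basis r, column 3 ↔ basis r^2, so (MᵀM)_{2,3} = Σᵢ (r)·(r^2) = (-2)·(4) + (0)·(0) + (2)·(4) + (3)·(9) + (5)·(25) + (7)·(49) + (8)·(64) = 1007.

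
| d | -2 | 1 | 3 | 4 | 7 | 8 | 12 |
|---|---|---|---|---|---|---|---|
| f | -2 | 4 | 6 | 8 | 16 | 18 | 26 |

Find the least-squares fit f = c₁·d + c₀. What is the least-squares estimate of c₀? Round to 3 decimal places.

c₀ = 1.254

Entries of MᵀM: Σd·d = 287, Σd = 33, Σ1 = 7.
Right-hand side: Σd·f = 626, Σf = 76.
MᵀM·[c₁, c₀]ᵀ = Mᵀf becomes [[287, 33]; [33, 7]]·[c₁, c₀]ᵀ = [626, 76]ᵀ.
Eliminating c₀: 7·(row 1) − 33·(row 2) gives 920·c₁ = 7·626 − 33·76 = 1874, so c₁ = 937/460.
Then c₀ = (76 − 33·(937/460))/7 = 577/460.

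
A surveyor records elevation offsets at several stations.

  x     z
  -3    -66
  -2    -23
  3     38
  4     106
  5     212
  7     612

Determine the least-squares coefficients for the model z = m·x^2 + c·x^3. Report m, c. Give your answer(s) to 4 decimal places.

m = -1.4577, c = 1.9921

From the data, Σx^2·x^2 = 3460, Σx^2·x^3 = 20924, Σx^3·x^3 = 138892.
For Mᵀz: Σx^2·z = 36640, Σx^3·z = 246192.
MᵀM·[m, c]ᵀ = Mᵀz becomes [[3460, 20924]; [20924, 138892]]·[m, c]ᵀ = [36640, 246192]ᵀ.
det = 3460·138892 − 20924² = 42752544.
m = (36640·138892 − 20924·246192)/42752544 = -1947454/1336017; c = (3460·246192 − 20924·36640)/42752544 = 2661530/1336017.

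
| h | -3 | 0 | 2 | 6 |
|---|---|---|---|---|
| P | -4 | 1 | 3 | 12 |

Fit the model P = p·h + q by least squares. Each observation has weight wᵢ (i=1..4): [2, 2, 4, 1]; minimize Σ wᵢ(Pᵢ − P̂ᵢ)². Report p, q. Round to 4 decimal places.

From the data, Σwᵢ·h·h = 70, Σwᵢ·h = 8, Σwᵢ·1 = 9.
And Σwᵢ·h·P = 120, Σwᵢ·P = 18.
Normal equations: [[70, 8]; [8, 9]]·[p, q]ᵀ = [120, 18]ᵀ.
Eliminating q: 9·(row 1) − 8·(row 2) gives 566·p = 9·120 − 8·18 = 936, so p = 468/283.
Then q = (18 − 8·(468/283))/9 = 150/283.

p = 1.6537, q = 0.5300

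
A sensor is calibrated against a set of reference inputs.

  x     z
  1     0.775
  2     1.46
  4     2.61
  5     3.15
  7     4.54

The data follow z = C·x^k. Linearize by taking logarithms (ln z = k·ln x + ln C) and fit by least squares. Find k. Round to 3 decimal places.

k = 0.891

With ln zᵢ as the transformed response and ln xᵢ as the regressor:
Σln x = 5.6348, Σ(ln x)² = 8.7791, Σln z = 3.7432, Σln x·ln z = 6.3829.
Equations: 8.7791·k + 5.6348·ln C = 6.3829;  5.6348·k + 5·ln C = 3.7432.
Δ = 8.7791·5 − (5.6348)² = 12.1448; k = (6.3829·5 − 5.6348·3.7432)/12.1448 = 0.89112, ln C = (8.7791·3.7432 − 5.6348·6.3829)/12.1448 = -0.25561.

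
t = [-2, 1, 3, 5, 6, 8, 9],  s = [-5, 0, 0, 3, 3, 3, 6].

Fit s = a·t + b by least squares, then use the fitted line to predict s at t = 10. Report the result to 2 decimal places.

Sums needed: Σt·t = 220, Σt = 30, Σ1 = 7.
Right-hand side: Σt·s = 121, Σs = 10.
Δ = 220·7 − 30² = 640.
a = (121·7 − 30·10)/640 = 547/640; b = (220·10 − 30·121)/640 = -143/64.
At t = 10: ŝ = (547/640)·(10) + (-143/64)·(1) = 101/16.

ŝ = 6.31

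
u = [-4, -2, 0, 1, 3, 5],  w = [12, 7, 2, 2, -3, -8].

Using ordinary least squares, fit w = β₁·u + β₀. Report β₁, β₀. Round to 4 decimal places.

XᵀX·[β₁, β₀]ᵀ = Xᵀw reads: 55·β₁ + 3·β₀ = -109;  3·β₁ + 6·β₀ = 12.
Eliminating β₀: 6·(row 1) − 3·(row 2) gives 321·β₁ = 6·(-109) − 3·12 = -690, so β₁ = -230/107.
Then β₀ = (12 − 3·(-230/107))/6 = 329/107.

β₁ = -2.1495, β₀ = 3.0748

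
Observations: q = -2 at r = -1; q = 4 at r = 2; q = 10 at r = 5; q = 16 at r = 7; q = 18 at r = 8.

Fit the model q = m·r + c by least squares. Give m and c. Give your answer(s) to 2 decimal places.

Compute the Gram sums: Σr·r = 143, Σr = 21, Σ1 = 5.
And Σr·q = 316, Σq = 46.
XᵀX·[m, c]ᵀ = Xᵀq becomes [[143, 21]; [21, 5]]·[m, c]ᵀ = [316, 46]ᵀ.
Determinant 143·5 − 21² = 274.
m = (316·5 − 21·46)/274 = 307/137; c = (143·46 − 21·316)/274 = -29/137.

m = 2.24, c = -0.21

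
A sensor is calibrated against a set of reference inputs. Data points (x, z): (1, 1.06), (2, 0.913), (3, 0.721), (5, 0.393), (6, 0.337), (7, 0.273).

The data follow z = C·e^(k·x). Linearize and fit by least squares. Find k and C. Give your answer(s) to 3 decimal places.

k = -0.238, C = 1.404

Linearized form: ln z = k·x + ln C. From the 6 transformed points,
XᵀX = [[124.0000, 24.0000]; [24.0000, 6]], rhs = [-21.3889, -3.6798]ᵀ  (here Σx = 24.0000, Σ(x)² = 124.0000, Σln z = -3.6798, Σx·ln z = -21.3889).
Δ = 124.0000·6 − (24.0000)² = 168.0000; k = (-21.3889·6 − 24.0000·-3.6798)/168.0000 = -0.23821, ln C = (124.0000·-3.6798 − 24.0000·-21.3889)/168.0000 = 0.33953, so C = exp(0.33953) = 1.40429.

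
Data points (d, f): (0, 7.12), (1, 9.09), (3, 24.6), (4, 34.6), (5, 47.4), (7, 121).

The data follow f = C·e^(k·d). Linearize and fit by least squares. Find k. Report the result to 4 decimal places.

k = 0.4085

With ln fᵢ as the transformed response and dᵢ as the regressor:
XᵀX = [[100.0000, 20.0000]; [20.0000, 6]], rhs = [78.8545, 19.5711]ᵀ  (here Σd = 20.0000, Σ(d)² = 100.0000, Σln f = 19.5711, Σd·ln f = 78.8545).
Δ = 100.0000·6 − (20.0000)² = 200.0000; k = (78.8545·6 − 20.0000·19.5711)/200.0000 = 0.40852, ln C = (100.0000·19.5711 − 20.0000·78.8545)/200.0000 = 1.90010.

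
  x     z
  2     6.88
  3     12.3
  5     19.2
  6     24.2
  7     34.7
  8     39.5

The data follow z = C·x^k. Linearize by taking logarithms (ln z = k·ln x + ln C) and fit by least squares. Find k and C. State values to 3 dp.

k = 1.221, C = 2.976

Let Y = ln z. Fitting Y = k·ln x + ln C by least squares:
AᵀA = [[15.5987, 9.2183]; [9.2183, 6]], rhs = [29.1051, 17.8025]ᵀ  (here Σln x = 9.2183, Σ(ln x)² = 15.5987, Σln z = 17.8025, Σln x·ln z = 29.1051).
Δ = 15.5987·6 − (9.2183)² = 8.6152; k = (29.1051·6 − 9.2183·17.8025)/8.6152 = 1.22127, ln C = (15.5987·17.8025 − 9.2183·29.1051)/8.6152 = 1.09075, so C = exp(1.09075) = 2.97650.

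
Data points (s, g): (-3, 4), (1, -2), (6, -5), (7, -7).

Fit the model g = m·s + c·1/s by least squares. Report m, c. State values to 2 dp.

m = -0.93, c = -1.26

Forming AᵀA = [[95, 4]; [4, 2045/1764]] and Aᵀg = [-93, -31/6]ᵀ gives AᵀA·[m, c]ᵀ = Aᵀg.
det = 95·(2045/1764) − 4² = 166051/1764.
m = ((-93)·(2045/1764) − 4·(-31/6))/(166051/1764) = -153729/166051; c = (95·(-31/6) − 4·(-93))/(166051/1764) = -209622/166051.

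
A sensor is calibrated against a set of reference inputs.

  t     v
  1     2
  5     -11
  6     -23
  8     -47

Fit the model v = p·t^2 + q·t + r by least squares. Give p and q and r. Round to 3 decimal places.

p = -1.164, q = 3.410, r = -0.145

From the data, Σt^2·t^2 = 6018, Σt^2·t = 854, Σt^2 = 126, Σt·t = 126, Σt = 20, Σ1 = 4.
For Mᵀv: Σt^2·v = -4109, Σt·v = -567, Σv = -79.
So MᵀM·[p, q, r]ᵀ = Mᵀv: [[6018, 854, 126]; [854, 126, 20]; [126, 20, 4]]·[p, q, r]ᵀ = [-4109, -567, -79]ᵀ.
Solving the 3×3 system (Gaussian elimination) gives p = -3605/3098, q = 5282/1549, r = -224/1549.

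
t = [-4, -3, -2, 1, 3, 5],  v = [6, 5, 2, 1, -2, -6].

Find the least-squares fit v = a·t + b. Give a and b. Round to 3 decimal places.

Sums needed: Σt·t = 64, Σt = 0, Σ1 = 6.
For Xᵀv: Σt·v = -78, Σv = 6.
Normal equations: [[64, 0]; [0, 6]]·[a, b]ᵀ = [-78, 6]ᵀ.
det = 64·6 − 0² = 384.
a = ((-78)·6 − 0·6)/384 = -39/32; b = (64·6 − 0·(-78))/384 = 1.

a = -1.219, b = 1.000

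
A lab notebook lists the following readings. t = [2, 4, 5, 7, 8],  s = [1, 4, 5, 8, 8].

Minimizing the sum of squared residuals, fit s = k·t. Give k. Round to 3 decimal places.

From the data, Σt·t = 158.
For Mᵀs: Σt·s = 163.
k = 163/158 = 1.03165.

k = 1.032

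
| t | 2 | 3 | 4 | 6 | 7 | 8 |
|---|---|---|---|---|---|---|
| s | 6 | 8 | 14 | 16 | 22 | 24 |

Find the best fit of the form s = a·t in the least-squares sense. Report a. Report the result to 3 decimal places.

a = 3.000

Normal-equation sums: Σt·t = 178.
For Mᵀs: Σt·s = 534.
Normal equations: [[178]]·[a]ᵀ = [534]ᵀ.
Hence a = 534 / 178 ≈ 3.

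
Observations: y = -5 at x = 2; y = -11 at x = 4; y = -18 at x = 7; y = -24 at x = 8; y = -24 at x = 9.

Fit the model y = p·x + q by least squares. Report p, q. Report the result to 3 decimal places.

p = -2.824, q = 0.541

Normal-equation sums: Σx·x = 214, Σx = 30, Σ1 = 5.
And Σx·y = -588, Σy = -82.
Δ = 214·5 − 30² = 170.
p = ((-588)·5 − 30·(-82))/170 = -48/17; q = (214·(-82) − 30·(-588))/170 = 46/85.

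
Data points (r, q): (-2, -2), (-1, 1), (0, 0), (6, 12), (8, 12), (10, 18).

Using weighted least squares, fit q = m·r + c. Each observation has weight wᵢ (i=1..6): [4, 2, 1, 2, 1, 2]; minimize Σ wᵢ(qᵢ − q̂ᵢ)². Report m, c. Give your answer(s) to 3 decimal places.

m = 1.609, c = 1.477

Entries of MᵀWM: Σwᵢ·r·r = 354, Σwᵢ·r = 30, Σwᵢ·1 = 12.
Right-hand side: Σwᵢ·r·q = 614, Σwᵢ·q = 66.
Eliminating c: 12·(row 1) − 30·(row 2) gives 3348·m = 12·614 − 30·66 = 5388, so m = 449/279.
Then c = (66 − 30·(449/279))/12 = 412/279.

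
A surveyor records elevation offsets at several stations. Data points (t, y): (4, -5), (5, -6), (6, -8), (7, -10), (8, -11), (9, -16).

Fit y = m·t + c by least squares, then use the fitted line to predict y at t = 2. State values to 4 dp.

ŷ = -0.0762

From the data, Σt·t = 271, Σt = 39, Σ1 = 6.
Moment sums: Σt·y = -400, Σy = -56.
Normal equations: [[271, 39]; [39, 6]]·[m, c]ᵀ = [-400, -56]ᵀ.
Eliminating c: 6·(row 1) − 39·(row 2) gives 105·m = 6·(-400) − 39·(-56) = -216, so m = -72/35.
Then c = ((-56) − 39·(-72/35))/6 = 424/105.
At t = 2: ŷ = (-72/35)·(2) + (424/105)·(1) = -8/105.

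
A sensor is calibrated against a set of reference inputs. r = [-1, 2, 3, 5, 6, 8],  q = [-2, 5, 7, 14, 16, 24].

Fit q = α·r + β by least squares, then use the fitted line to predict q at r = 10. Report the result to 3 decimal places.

q̂ = 28.338

Setting ∂/∂α … = 0 gives: 139·α + 23·β = 391;  23·α + 6·β = 64.
(Σr·r = 139, Σr = 23, Σ1 = 6, Σr·q = 391, Σq = 64.)
det = 139·6 − 23² = 305.
α = (391·6 − 23·64)/305 = 874/305; β = (139·64 − 23·391)/305 = -97/305.
At r = 10: q̂ = (874/305)·(10) + (-97/305)·(1) = 8643/305.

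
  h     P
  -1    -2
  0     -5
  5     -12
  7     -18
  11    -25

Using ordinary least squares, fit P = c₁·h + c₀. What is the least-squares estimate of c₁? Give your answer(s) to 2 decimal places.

The normal equations are: 196·c₁ + 22·c₀ = -459;  22·c₁ + 5·c₀ = -62.
det = 196·5 − 22² = 496.
c₁ = ((-459)·5 − 22·(-62))/496 = -931/496; c₀ = (196·(-62) − 22·(-459))/496 = -1027/248.

c₁ = -1.88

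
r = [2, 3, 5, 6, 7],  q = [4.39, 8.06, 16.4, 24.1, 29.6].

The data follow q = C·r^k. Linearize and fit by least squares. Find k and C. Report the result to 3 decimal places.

With ln qᵢ as the transformed response and ln rᵢ as the regressor:
XᵀX = [[11.2747, 7.1389]; [7.1389, 5]], rhs = [20.1142, 12.9335]ᵀ  (here Σln r = 7.1389, Σ(ln r)² = 11.2747, Σln q = 12.9335, Σln r·ln q = 20.1142).
Δ = 11.2747·5 − (7.1389)² = 5.4099; k = (20.1142·5 − 7.1389·12.9335)/5.4099 = 1.52322, ln C = (11.2747·12.9335 − 7.1389·20.1142)/5.4099 = 0.41188, so C = exp(0.41188) = 1.50966.

k = 1.523, C = 1.510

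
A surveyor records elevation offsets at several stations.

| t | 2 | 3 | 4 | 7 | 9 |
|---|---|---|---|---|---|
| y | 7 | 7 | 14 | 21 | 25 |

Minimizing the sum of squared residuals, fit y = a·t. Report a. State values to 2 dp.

a = 2.91

AᵀA·[a]ᵀ = Aᵀy reads: 159·a = 463.
(Σt·t = 159, Σt·y = 463.)
a = 463/159 = 2.91195.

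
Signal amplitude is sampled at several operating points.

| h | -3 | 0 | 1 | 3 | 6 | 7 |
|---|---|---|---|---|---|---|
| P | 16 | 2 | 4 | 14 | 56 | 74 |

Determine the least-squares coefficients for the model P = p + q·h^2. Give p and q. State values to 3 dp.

Sums needed: Σ1 = 6, Σh^2 = 104, Σh^2·h^2 = 3860.
For AᵀP: ΣP = 166, Σh^2·P = 5916.
AᵀA·[p, q]ᵀ = AᵀP becomes [[6, 104]; [104, 3860]]·[p, q]ᵀ = [166, 5916]ᵀ.
Δ = 6·3860 − 104² = 12344.
p = (166·3860 − 104·5916)/12344 = 3187/1543; q = (6·5916 − 104·166)/12344 = 2279/1543.

p = 2.065, q = 1.477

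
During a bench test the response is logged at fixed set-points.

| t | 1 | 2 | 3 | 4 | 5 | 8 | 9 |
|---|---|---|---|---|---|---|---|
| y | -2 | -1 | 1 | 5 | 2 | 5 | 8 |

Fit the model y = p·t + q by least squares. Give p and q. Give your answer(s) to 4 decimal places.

p = 1.0931, q = -2.4255

Entries of MᵀM: Σt·t = 200, Σt = 32, Σ1 = 7.
Moment sums: Σt·y = 141, Σy = 18.
MᵀM·[p, q]ᵀ = Mᵀy becomes [[200, 32]; [32, 7]]·[p, q]ᵀ = [141, 18]ᵀ.
Determinant 200·7 − 32² = 376.
p = (141·7 − 32·18)/376 = 411/376; q = (200·18 − 32·141)/376 = -114/47.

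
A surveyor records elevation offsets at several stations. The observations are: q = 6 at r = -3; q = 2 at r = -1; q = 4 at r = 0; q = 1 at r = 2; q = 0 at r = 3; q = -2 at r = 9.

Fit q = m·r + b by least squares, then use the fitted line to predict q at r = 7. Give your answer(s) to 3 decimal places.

q̂ = -1.485

Sums needed: Σr·r = 104, Σr = 10, Σ1 = 6.
For Xᵀq: Σr·q = -36, Σq = 11.
Normal equations: [[104, 10]; [10, 6]]·[m, b]ᵀ = [-36, 11]ᵀ.
Determinant 104·6 − 10² = 524.
m = ((-36)·6 − 10·11)/524 = -163/262; b = (104·11 − 10·(-36))/524 = 376/131.
At r = 7: q̂ = (-163/262)·(7) + (376/131)·(1) = -389/262.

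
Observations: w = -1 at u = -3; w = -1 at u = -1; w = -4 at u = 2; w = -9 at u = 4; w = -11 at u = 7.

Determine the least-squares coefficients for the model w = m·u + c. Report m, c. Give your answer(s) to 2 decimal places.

m = -1.12, c = -3.19

Entries of MᵀM: Σu·u = 79, Σu = 9, Σ1 = 5.
Right-hand side: Σu·w = -117, Σw = -26.
Normal equations: [[79, 9]; [9, 5]]·[m, c]ᵀ = [-117, -26]ᵀ.
Δ = 79·5 − 9² = 314.
m = ((-117)·5 − 9·(-26))/314 = -351/314; c = (79·(-26) − 9·(-117))/314 = -1001/314.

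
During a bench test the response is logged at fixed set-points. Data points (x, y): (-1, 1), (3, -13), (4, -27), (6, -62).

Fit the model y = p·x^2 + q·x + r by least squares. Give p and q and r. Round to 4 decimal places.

p = -1.7873, q = -0.0972, r = 2.7444

Setting ∂/∂p … = 0 gives: 1634·p + 306·q + 62·r = -2780;  306·p + 62·q + 12·r = -520;  62·p + 12·q + 4·r = -101.
Inverting the 3×3 Gram matrix, [p, q, r]ᵀ = [-5537/3098, -301/3098, 4251/1549]ᵀ.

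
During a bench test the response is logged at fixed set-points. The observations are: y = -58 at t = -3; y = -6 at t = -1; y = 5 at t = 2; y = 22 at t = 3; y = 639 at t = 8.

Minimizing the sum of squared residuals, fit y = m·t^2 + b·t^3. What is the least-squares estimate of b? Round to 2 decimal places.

b = 1.50

Entries of MᵀM: Σt^2·t^2 = 4275, Σt^2·t^3 = 32799, Σt^3·t^3 = 263667.
Moment sums: Σt^2·y = 40586, Σt^3·y = 329374.
Eliminating b: 263667·(row 1) − 32799·(row 2) gives 51402024·m = 263667·40586 − 32799·329374 = -101948964, so m = -8495747/4283502.
Then b = (329374 − 32799·(-8495747/4283502))/263667 = 6407803/4283502.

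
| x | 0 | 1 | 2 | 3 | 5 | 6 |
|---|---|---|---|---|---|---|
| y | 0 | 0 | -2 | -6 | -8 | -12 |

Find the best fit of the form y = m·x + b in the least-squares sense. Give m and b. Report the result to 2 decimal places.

m = -2.04, b = 1.11

Normal-equation sums: Σx·x = 75, Σx = 17, Σ1 = 6.
Right-hand side: Σx·y = -134, Σy = -28.
Eliminating b: 6·(row 1) − 17·(row 2) gives 161·m = 6·(-134) − 17·(-28) = -328, so m = -328/161.
Then b = ((-28) − 17·(-328/161))/6 = 178/161.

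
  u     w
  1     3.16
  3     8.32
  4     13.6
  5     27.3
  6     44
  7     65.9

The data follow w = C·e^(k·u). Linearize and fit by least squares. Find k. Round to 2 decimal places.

k = 0.52

Linearized form: ln w = k·u + ln C. From the 6 transformed points,
Σu = 26.0000, Σ(u)² = 136.0000, Σln w = 17.1585, Σu·ln w = 86.5034.
Equations: 136.0000·k + 26.0000·ln C = 86.5034;  26.0000·k + 6·ln C = 17.1585.
Solving (det = 140.0000): k = 0.52071, ln C = 0.60336.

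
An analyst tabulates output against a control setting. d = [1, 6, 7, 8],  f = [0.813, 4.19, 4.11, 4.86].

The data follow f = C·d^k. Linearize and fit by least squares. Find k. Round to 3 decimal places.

k = 0.862

Linearized form: ln f = k·ln d + ln C. From the 4 transformed points,
Σln d = 5.8171, Σ(ln d)² = 11.3210, Σln f = 4.2201, Σln d·ln f = 8.6051.
Normal system: [[11.3210, 5.8171]; [5.8171, 4]]·[k, ln C]ᵀ = [8.6051, 4.2201]ᵀ.
Slope k = (n·Σln d·ln f − Σln d·Σln f)/(n·Σ(ln d)² − (Σln d)²) = (4·8.6051 − 5.8171·4.2201)/11.4454 = 0.86249; ln C = (Σln f − k·Σln d)/n = -0.19926.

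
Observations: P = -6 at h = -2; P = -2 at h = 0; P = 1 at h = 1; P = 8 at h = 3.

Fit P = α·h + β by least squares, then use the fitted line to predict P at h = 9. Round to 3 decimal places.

XᵀX·[α, β]ᵀ = XᵀP reads: 14·α + 2·β = 37;  2·α + 4·β = 1.
(Σh·h = 14, Σh = 2, Σ1 = 4, Σh·P = 37, ΣP = 1.)
Δ = 14·4 − 2² = 52.
α = (37·4 − 2·1)/52 = 73/26; β = (14·1 − 2·37)/52 = -15/13.
At h = 9: P̂ = (73/26)·(9) + (-15/13)·(1) = 627/26.

P̂ = 24.115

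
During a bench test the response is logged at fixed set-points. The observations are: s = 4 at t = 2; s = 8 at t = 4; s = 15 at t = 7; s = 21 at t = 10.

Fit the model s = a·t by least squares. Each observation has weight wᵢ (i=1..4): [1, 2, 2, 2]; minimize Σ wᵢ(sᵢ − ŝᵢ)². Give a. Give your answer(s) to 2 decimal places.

a = 2.10

Forming XᵀWX = [[334]] and XᵀWs = [702]ᵀ gives XᵀWX·[a]ᵀ = XᵀWs.
a = 702/334 = 2.1018.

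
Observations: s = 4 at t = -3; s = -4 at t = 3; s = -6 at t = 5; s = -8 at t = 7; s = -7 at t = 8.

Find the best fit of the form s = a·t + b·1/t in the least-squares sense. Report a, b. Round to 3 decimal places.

Entries of AᵀA: Σt·t = 156, Σt·1/t = 5, Σ1/t·1/t = 210449/705600.
Moment sums: Σt·s = -166, Σ1/t·s = -4943/840.
So AᵀA·[a, b]ᵀ = Aᵀs: [[156, 5]; [5, 210449/705600]]·[a, b]ᵀ = [-166, -4943/840]ᵀ.
Δ = 156·(210449/705600) − 5² = 1265837/58800.
a = ((-166)·(210449/705600) − 5·(-4943/840))/(1265837/58800) = -7086967/7595022; b = (156·(-4943/840) − 5·(-166))/(1265837/58800) = -5173560/1265837.

a = -0.933, b = -4.087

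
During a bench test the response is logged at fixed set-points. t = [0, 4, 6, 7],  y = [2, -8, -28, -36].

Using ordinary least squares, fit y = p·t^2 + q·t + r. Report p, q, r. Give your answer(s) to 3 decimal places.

p = -0.941, q = 0.967, r = 2.148

Normal-equation sums: Σt^2·t^2 = 3953, Σt^2·t = 623, Σt^2 = 101, Σt·t = 101, Σt = 17, Σ1 = 4.
Moment sums: Σt^2·y = -2900, Σt·y = -452, Σy = -70.
AᵀA·[p, q, r]ᵀ = Aᵀy becomes [[3953, 623, 101]; [623, 101, 17]; [101, 17, 4]]·[p, q, r]ᵀ = [-2900, -452, -70]ᵀ.
Row-reducing yields p = -175/186, q = 29/30, r = 333/155.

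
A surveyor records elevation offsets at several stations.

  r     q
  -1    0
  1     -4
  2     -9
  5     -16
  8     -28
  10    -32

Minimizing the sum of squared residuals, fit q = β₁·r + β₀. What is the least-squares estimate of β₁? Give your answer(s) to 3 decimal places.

β₁ = -3.029

From the data, Σr·r = 195, Σr = 25, Σ1 = 6.
Right-hand side: Σr·q = -646, Σq = -89.
Normal equations: [[195, 25]; [25, 6]]·[β₁, β₀]ᵀ = [-646, -89]ᵀ.
Determinant 195·6 − 25² = 545.
β₁ = ((-646)·6 − 25·(-89))/545 = -1651/545; β₀ = (195·(-89) − 25·(-646))/545 = -241/109.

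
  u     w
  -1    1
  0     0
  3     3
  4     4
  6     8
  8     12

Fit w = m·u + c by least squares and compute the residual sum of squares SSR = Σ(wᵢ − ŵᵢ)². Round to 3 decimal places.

SSR = 9.371

Setting ∂/∂m … = 0 gives: 126·m + 20·c = 168;  20·m + 6·c = 28.
(Σu·u = 126, Σu = 20, Σ1 = 6, Σu·w = 168, Σw = 28.)
Eliminating c: 6·(row 1) − 20·(row 2) gives 356·m = 6·168 − 20·28 = 448, so m = 112/89.
Then c = (28 − 20·(112/89))/6 = 42/89.
Residuals: 159/89, -42/89, -111/89, -134/89, -2/89, 130/89; SSR = 834/89.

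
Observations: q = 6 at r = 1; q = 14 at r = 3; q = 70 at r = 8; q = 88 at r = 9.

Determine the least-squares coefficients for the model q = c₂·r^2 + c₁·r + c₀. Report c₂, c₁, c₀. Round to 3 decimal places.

c₂ = 1.054, c₁ = -0.320, c₀ = 5.339

Setting ∂/∂c₂ … = 0 gives: 10739·c₂ + 1269·c₁ + 155·c₀ = 11740;  1269·c₂ + 155·c₁ + 21·c₀ = 1400;  155·c₂ + 21·c₁ + 4·c₀ = 178.
Inverting the 3×3 Gram matrix, [c₂, c₁, c₀]ᵀ = [4783/4538, -1453/4538, 12114/2269]ᵀ.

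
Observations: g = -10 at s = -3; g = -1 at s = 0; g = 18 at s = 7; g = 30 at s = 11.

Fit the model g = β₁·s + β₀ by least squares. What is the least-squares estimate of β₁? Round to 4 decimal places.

Compute the Gram sums: Σs·s = 179, Σs = 15, Σ1 = 4.
For Mᵀg: Σs·g = 486, Σg = 37.
det = 179·4 − 15² = 491.
β₁ = (486·4 − 15·37)/491 = 1389/491; β₀ = (179·37 − 15·486)/491 = -667/491.

β₁ = 2.8289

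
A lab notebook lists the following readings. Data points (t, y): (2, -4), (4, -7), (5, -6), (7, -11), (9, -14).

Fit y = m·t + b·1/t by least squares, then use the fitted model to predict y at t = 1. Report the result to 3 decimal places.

ŷ = -3.105

The normal system AᵀA·[m, b]ᵀ = Aᵀy is [[175, 5]; [5, 611629/1587600]]·[m, b]ᵀ = [-269, -10177/1260]ᵀ.
Eliminating b: (611629/1587600)·(row 1) − 5·(row 2) gives (384829/9072)·m = (611629/1587600)·(-269) − 5·(-10177/1260) = -100413101/1587600, so m = -5906653/3961475.
Then b = ((-10177/1260) − 5·(-5906653/3961475))/(611629/1587600) = -36540/22637.
At t = 1: ŷ = (-5906653/3961475)·(1) + (-36540/22637)·(1) = -12301153/3961475.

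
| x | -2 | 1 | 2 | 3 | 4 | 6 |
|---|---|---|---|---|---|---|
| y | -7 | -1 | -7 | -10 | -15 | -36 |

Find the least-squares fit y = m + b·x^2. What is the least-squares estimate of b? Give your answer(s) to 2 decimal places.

b = -0.94

Sums needed: Σ1 = 6, Σx^2 = 70, Σx^2·x^2 = 1666.
Right-hand side: Σy = -76, Σx^2·y = -1683.
Normal equations: [[6, 70]; [70, 1666]]·[m, b]ᵀ = [-76, -1683]ᵀ.
Eliminating b: 1666·(row 1) − 70·(row 2) gives 5096·m = 1666·(-76) − 70·(-1683) = -8806, so m = -629/364.
Then b = ((-1683) − 70·(-629/364))/1666 = -2389/2548.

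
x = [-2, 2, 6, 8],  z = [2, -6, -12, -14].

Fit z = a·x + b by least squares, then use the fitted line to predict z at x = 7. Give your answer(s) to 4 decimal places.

Sums needed: Σx·x = 108, Σx = 14, Σ1 = 4.
Right-hand side: Σx·z = -200, Σz = -30.
So AᵀA·[a, b]ᵀ = Aᵀz: [[108, 14]; [14, 4]]·[a, b]ᵀ = [-200, -30]ᵀ.
Determinant 108·4 − 14² = 236.
a = ((-200)·4 − 14·(-30))/236 = -95/59; b = (108·(-30) − 14·(-200))/236 = -110/59.
At x = 7: ẑ = (-95/59)·(7) + (-110/59)·(1) = -775/59.

ẑ = -13.1356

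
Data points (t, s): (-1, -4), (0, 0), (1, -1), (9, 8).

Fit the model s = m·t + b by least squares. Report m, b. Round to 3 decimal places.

m = 1.088, b = -1.697

Forming XᵀX = [[83, 9]; [9, 4]] and Xᵀs = [75, 3]ᵀ gives XᵀX·[m, b]ᵀ = Xᵀs.
Eliminating b: 4·(row 1) − 9·(row 2) gives 251·m = 4·75 − 9·3 = 273, so m = 273/251.
Then b = (3 − 9·(273/251))/4 = -426/251.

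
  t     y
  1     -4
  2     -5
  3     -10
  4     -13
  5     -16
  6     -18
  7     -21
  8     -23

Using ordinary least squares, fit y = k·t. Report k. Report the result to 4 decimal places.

k = -3.0147

From the data, Σt·t = 204.
Right-hand side: Σt·y = -615.
So XᵀX·[k]ᵀ = Xᵀy: [[204]]·[k]ᵀ = [-615]ᵀ.
Hence k = -615 / 204 ≈ -3.01471.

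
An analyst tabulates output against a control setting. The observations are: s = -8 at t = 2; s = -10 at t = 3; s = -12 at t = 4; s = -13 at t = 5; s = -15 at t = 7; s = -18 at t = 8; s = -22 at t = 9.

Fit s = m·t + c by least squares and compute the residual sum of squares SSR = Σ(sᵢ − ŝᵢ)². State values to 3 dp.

SSR = 6.726

Compute the Gram sums: Σt·t = 248, Σt = 38, Σ1 = 7.
Right-hand side: Σt·s = -606, Σs = -98.
MᵀM·[m, c]ᵀ = Mᵀs becomes [[248, 38]; [38, 7]]·[m, c]ᵀ = [-606, -98]ᵀ.
Δ = 248·7 − 38² = 292.
m = ((-606)·7 − 38·(-98))/292 = -259/146; c = (248·(-98) − 38·(-606))/292 = -319/73.
Residuals: -6/73, -45/146, -39/73, 35/146, 261/146, 41/73, -243/146; SSR = 491/73.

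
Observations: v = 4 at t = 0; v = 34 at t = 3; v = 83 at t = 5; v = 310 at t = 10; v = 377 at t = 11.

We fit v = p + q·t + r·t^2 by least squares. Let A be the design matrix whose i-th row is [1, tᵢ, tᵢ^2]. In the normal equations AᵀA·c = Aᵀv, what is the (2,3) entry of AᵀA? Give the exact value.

Row 2 ↔ basis t, column 3 ↔ basis t^2, so (AᵀA)_{2,3} = Σᵢ (t)·(t^2) = (0)·(0) + (3)·(9) + (5)·(25) + (10)·(100) + (11)·(121) = 2483.

2483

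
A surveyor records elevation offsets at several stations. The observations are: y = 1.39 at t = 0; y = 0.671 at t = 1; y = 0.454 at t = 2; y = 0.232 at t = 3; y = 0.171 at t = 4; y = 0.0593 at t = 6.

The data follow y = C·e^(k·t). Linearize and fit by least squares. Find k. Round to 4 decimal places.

k = -0.5120

Let Y = ln y. Fitting Y = k·t + ln C by least squares:
AᵀA = [[66.0000, 16.0000]; [16.0000, 6]], rhs = [-30.3766, -6.9116]ᵀ  (here Σt = 16.0000, Σ(t)² = 66.0000, Σln y = -6.9116, Σt·ln y = -30.3766).
Δ = 66.0000·6 − (16.0000)² = 140.0000; k = (-30.3766·6 − 16.0000·-6.9116)/140.0000 = -0.51196, ln C = (66.0000·-6.9116 − 16.0000·-30.3766)/140.0000 = 0.21329.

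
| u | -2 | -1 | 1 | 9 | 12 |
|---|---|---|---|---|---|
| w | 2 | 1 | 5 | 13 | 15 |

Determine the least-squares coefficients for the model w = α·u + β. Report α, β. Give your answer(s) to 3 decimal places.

α = 1.009, β = 3.366

The normal equations are: 231·α + 19·β = 297;  19·α + 5·β = 36.
Determinant 231·5 − 19² = 794.
α = (297·5 − 19·36)/794 = 801/794; β = (231·36 − 19·297)/794 = 2673/794.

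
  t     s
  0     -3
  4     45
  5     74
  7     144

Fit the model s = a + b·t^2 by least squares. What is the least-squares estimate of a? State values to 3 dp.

Forming XᵀX = [[4, 90]; [90, 3282]] and Xᵀs = [260, 9626]ᵀ gives XᵀX·[a, b]ᵀ = Xᵀs.
det = 4·3282 − 90² = 5028.
a = (260·3282 − 90·9626)/5028 = -1085/419; b = (4·9626 − 90·260)/5028 = 3776/1257.

a = -2.589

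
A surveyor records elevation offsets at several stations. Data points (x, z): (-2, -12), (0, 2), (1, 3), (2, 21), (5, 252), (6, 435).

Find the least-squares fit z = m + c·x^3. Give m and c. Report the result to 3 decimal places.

Setting ∂/∂m … = 0 gives: 6·m + 342·c = 701;  342·m + 62410·c = 125727.
(Σ1 = 6, Σx^3 = 342, Σx^3·x^3 = 62410, Σz = 701, Σx^3·z = 125727.)
Eliminating c: 62410·(row 1) − 342·(row 2) gives 257496·m = 62410·701 − 342·125727 = 750776, so m = 93847/32187.
Then c = (125727 − 342·(93847/32187))/62410 = 42885/21458.

m = 2.916, c = 1.999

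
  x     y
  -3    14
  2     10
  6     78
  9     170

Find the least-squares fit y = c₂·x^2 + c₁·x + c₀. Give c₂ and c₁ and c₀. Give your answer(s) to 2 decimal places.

c₂ = 1.97, c₁ = 1.19, c₀ = -0.17

Normal-equation sums: Σx^2·x^2 = 7954, Σx^2·x = 926, Σx^2 = 130, Σx·x = 130, Σx = 14, Σ1 = 4.
For Aᵀy: Σx^2·y = 16744, Σx·y = 1976, Σy = 272.
Inverting the 3×3 Gram matrix, [c₂, c₁, c₀]ᵀ = [3290/1671, 1994/1671, -92/557]ᵀ.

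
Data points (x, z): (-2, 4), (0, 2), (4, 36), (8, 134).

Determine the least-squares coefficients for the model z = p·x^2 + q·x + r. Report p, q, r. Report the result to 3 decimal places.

The normal system MᵀM·[p, q, r]ᵀ = Mᵀz is [[4368, 568, 84]; [568, 84, 10]; [84, 10, 4]]·[p, q, r]ᵀ = [9168, 1208, 176]ᵀ.
Solving the 3×3 system (Gaussian elimination) gives p = 1497/796, q = 639/398, r = 98/199.

p = 1.881, q = 1.606, r = 0.492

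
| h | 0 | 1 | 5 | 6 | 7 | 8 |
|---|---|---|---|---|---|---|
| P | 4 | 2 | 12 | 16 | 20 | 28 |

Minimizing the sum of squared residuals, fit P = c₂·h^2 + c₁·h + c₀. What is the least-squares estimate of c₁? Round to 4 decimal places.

c₁ = -0.8410

Setting ∂/∂c₂ … = 0 gives: 8419·c₂ + 1197·c₁ + 175·c₀ = 3650;  1197·c₂ + 175·c₁ + 27·c₀ = 522;  175·c₂ + 27·c₁ + 6·c₀ = 82.
Row-reducing yields c₂ = 7001/14480, c₁ = -12177/14480, c₀ = 24247/7240.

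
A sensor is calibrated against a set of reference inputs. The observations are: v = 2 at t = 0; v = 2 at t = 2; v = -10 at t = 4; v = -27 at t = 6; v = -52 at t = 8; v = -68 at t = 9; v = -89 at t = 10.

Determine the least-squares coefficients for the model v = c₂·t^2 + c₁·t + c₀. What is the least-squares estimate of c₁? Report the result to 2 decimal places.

The normal system MᵀM·[c₂, c₁, c₀]ᵀ = Mᵀv is [[22225, 2529, 301]; [2529, 301, 39]; [301, 39, 7]]·[c₂, c₁, c₀]ᵀ = [-18860, -2116, -242]ᵀ.
Inverting the 3×3 Gram matrix, [c₂, c₁, c₀]ᵀ = [-4469/4261, 6407/4261, 9162/4261]ᵀ.

c₁ = 1.50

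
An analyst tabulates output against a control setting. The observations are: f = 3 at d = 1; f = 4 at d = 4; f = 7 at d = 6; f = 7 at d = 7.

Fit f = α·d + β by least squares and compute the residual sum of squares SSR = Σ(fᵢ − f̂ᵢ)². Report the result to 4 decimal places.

Normal-equation sums: Σd·d = 102, Σd = 18, Σ1 = 4.
And Σd·f = 110, Σf = 21.
So AᵀA·[α, β]ᵀ = Aᵀf: [[102, 18]; [18, 4]]·[α, β]ᵀ = [110, 21]ᵀ.
det = 102·4 − 18² = 84.
α = (110·4 − 18·21)/84 = 31/42; β = (102·21 − 18·110)/84 = 27/14.
Residuals: 1/3, -37/42, 9/14, -2/21; SSR = 55/42.

SSR = 1.3095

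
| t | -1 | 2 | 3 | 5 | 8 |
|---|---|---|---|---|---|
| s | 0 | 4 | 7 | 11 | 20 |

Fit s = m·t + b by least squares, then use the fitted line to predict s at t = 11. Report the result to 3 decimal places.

ŝ = 25.416

From the data, Σt·t = 103, Σt = 17, Σ1 = 5.
Right-hand side: Σt·s = 244, Σs = 42.
Normal equations: [[103, 17]; [17, 5]]·[m, b]ᵀ = [244, 42]ᵀ.
Eliminating b: 5·(row 1) − 17·(row 2) gives 226·m = 5·244 − 17·42 = 506, so m = 253/113.
Then b = (42 − 17·(253/113))/5 = 89/113.
At t = 11: ŝ = (253/113)·(11) + (89/113)·(1) = 2872/113.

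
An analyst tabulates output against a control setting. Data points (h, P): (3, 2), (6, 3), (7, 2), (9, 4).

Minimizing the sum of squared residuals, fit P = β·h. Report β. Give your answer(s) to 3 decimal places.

β = 0.423

Compute the Gram sums: Σh·h = 175.
Right-hand side: Σh·P = 74.
Hence β = 74 / 175 ≈ 0.422857.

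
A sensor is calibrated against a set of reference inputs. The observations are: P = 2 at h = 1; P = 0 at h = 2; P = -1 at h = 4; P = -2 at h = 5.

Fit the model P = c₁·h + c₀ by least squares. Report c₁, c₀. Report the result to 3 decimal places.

Sums needed: Σh·h = 46, Σh = 12, Σ1 = 4.
Moment sums: Σh·P = -12, ΣP = -1.
So XᵀX·[c₁, c₀]ᵀ = XᵀP: [[46, 12]; [12, 4]]·[c₁, c₀]ᵀ = [-12, -1]ᵀ.
Eliminating c₀: 4·(row 1) − 12·(row 2) gives 40·c₁ = 4·(-12) − 12·(-1) = -36, so c₁ = -9/10.
Then c₀ = ((-1) − 12·(-9/10))/4 = 49/20.

c₁ = -0.900, c₀ = 2.450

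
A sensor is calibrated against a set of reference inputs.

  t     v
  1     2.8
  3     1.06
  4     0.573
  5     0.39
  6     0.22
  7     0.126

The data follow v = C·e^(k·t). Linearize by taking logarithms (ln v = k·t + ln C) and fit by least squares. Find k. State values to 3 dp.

k = -0.514

With ln vᵢ as the transformed response and tᵢ as the regressor:
AᵀA = [[136.0000, 26.0000]; [26.0000, 6]], rhs = [-29.3162, -3.9962]ᵀ  (here Σt = 26.0000, Σ(t)² = 136.0000, Σln v = -3.9962, Σt·ln v = -29.3162).
Solving (det = 140.0000): k = -0.51426, ln C = 1.56242.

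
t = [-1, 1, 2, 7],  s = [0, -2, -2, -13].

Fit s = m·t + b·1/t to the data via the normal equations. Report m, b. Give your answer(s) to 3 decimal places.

m = -1.844, b = 1.110

Normal-equation sums: Σt·t = 55, Σt·1/t = 4, Σ1/t·1/t = 445/196.
And Σt·s = -97, Σ1/t·s = -34/7.
So XᵀX·[m, b]ᵀ = Xᵀs: [[55, 4]; [4, 445/196]]·[m, b]ᵀ = [-97, -34/7]ᵀ.
Determinant 55·(445/196) − 4² = 21339/196.
m = ((-97)·(445/196) − 4·(-34/7))/(21339/196) = -4373/2371; b = (55·(-34/7) − 4·(-97))/(21339/196) = 2632/2371.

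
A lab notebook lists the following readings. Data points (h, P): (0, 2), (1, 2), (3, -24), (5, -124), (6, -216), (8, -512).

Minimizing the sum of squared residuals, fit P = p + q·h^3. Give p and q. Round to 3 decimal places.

Setting ∂/∂p … = 0 gives: 6·p + 881·q = -872;  881·p + 325155·q = -324946.
Determinant 6·325155 − 881² = 1174769.
p = ((-872)·325155 − 881·(-324946))/1174769 = 2742266/1174769; q = (6·(-324946) − 881·(-872))/1174769 = -1181444/1174769.

p = 2.334, q = -1.006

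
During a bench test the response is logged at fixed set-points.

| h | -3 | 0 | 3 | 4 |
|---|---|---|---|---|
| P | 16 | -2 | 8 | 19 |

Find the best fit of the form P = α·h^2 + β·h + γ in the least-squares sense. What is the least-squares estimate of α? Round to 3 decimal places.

α = 1.621

The normal system XᵀX·[α, β, γ]ᵀ = XᵀP is [[418, 64, 34]; [64, 34, 4]; [34, 4, 4]]·[α, β, γ]ᵀ = [520, 52, 41]ᵀ.
Row-reducing yields α = 107/66, β = -69/55, γ = -751/330.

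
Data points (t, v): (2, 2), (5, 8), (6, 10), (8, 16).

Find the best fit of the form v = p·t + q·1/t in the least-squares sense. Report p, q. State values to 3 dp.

p = 1.936, q = -4.428

XᵀX·[p, q]ᵀ = Xᵀv reads: 129·p + 4·q = 232;  4·p + (4801/14400)·q = 94/15.
Δ = 129·(4801/14400) − 4² = 129643/4800.
p = (232·(4801/14400) − 4·(94/15))/(129643/4800) = 752872/388929; q = (129·(94/15) − 4·232)/(129643/4800) = -574080/129643.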